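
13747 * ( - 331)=-4550257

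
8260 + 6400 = 14660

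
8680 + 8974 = 17654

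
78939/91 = 11277/13 =867.46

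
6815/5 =1363 = 1363.00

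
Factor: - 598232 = -2^3 * 74779^1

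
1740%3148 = 1740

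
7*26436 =185052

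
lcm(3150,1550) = 97650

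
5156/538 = 2578/269 = 9.58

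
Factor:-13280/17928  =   - 20/27 = - 2^2*3^( - 3 )*5^1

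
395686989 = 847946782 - 452259793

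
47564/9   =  47564/9 = 5284.89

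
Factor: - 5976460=-2^2*5^1*7^1*42689^1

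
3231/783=4 + 11/87 = 4.13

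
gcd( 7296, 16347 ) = 3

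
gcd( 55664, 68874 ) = 2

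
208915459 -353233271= - 144317812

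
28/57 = 28/57= 0.49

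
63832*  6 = 382992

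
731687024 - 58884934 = 672802090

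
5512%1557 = 841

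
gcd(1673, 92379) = 7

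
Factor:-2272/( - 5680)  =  2^1*5^( - 1) = 2/5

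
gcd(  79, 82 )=1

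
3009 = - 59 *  ( - 51) 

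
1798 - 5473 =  - 3675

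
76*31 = 2356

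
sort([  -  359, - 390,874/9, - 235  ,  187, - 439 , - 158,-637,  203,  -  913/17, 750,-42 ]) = [  -  637, - 439, - 390,-359,-235, - 158,-913/17,-42,874/9,187,203,750]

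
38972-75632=-36660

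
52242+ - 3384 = 48858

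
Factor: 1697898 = 2^1*3^1*43^1 * 6581^1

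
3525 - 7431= - 3906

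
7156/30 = 3578/15 = 238.53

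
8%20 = 8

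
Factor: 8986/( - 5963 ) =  - 2^1*67^( - 1 ) *89^( - 1 ) * 4493^1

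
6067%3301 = 2766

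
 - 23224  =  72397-95621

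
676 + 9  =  685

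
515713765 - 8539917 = 507173848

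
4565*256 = 1168640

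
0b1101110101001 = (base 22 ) edj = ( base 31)7BD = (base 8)15651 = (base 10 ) 7081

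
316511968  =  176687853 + 139824115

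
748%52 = 20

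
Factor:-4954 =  - 2^1*2477^1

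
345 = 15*23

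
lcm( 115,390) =8970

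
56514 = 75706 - 19192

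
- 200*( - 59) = 11800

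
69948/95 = 69948/95 = 736.29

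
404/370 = 1 + 17/185 = 1.09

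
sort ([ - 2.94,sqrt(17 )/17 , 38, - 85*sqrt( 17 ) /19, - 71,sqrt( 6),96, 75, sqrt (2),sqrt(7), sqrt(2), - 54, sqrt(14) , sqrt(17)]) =[ - 71, - 54,  -  85*sqrt (17)/19,-2.94, sqrt(17 )/17, sqrt(2), sqrt(2 ), sqrt( 6),sqrt (7), sqrt ( 14), sqrt(17 ), 38, 75,  96 ]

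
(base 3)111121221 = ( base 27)DGP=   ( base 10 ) 9934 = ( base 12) 58BA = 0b10011011001110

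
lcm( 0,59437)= 0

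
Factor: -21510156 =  - 2^2 * 3^1*31^1 * 53^1 * 1091^1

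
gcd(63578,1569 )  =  1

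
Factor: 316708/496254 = 2^1*3^( - 1)*7^1*11^( - 1) *73^ ( - 1) * 103^( - 1 )*11311^1 = 158354/248127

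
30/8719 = 30/8719 = 0.00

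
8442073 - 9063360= - 621287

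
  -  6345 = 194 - 6539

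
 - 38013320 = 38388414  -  76401734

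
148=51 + 97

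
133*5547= 737751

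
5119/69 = 74  +  13/69 = 74.19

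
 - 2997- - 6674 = 3677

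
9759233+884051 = 10643284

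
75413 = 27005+48408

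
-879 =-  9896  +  9017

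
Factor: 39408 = 2^4*3^1*821^1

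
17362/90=192 + 41/45 = 192.91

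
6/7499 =6/7499 = 0.00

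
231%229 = 2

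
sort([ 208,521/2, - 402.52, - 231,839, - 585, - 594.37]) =[- 594.37,- 585, - 402.52,  -  231, 208 , 521/2,839 ]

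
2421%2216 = 205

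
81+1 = 82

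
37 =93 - 56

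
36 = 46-10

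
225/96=75/32 = 2.34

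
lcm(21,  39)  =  273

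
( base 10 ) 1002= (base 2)1111101010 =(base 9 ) 1333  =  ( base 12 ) 6b6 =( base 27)1A3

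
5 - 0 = 5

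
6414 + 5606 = 12020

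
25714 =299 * 86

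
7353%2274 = 531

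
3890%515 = 285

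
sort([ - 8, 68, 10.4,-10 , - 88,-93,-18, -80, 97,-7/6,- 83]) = [ - 93,  -  88, - 83, - 80, - 18 , - 10,  -  8,-7/6, 10.4,  68,97 ] 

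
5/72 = 5/72 = 0.07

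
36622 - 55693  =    -  19071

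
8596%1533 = 931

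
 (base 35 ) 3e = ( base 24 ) 4n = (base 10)119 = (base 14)87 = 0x77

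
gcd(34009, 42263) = 1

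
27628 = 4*6907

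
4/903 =4/903 = 0.00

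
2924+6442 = 9366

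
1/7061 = 1/7061  =  0.00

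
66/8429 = 66/8429=0.01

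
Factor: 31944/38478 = 44/53 = 2^2 * 11^1*53^( - 1) 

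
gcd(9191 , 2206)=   1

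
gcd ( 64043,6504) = 1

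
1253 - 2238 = - 985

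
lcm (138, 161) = 966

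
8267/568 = 8267/568 = 14.55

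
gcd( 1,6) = 1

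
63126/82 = 769+34/41 = 769.83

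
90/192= 15/32=   0.47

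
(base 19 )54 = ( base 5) 344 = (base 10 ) 99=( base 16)63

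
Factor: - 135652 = - 2^2*11^1*3083^1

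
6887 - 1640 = 5247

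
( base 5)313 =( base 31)2L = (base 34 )2F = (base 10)83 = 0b1010011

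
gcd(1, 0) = 1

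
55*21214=1166770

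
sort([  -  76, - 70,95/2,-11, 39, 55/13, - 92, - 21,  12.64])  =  [ - 92, - 76,-70, - 21, - 11,55/13,12.64, 39,  95/2]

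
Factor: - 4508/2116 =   -  49/23 = -  7^2* 23^(-1) 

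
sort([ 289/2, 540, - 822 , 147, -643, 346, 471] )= [ - 822, - 643, 289/2, 147,346,471, 540]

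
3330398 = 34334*97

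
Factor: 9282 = 2^1*3^1 * 7^1*13^1 * 17^1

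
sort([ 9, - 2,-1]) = [ - 2, - 1, 9 ] 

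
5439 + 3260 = 8699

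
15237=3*5079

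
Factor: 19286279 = 17^1*1134487^1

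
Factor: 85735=5^1*13^1*1319^1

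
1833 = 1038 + 795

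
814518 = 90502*9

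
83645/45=1858  +  7/9 = 1858.78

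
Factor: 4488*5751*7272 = 187693868736 = 2^6*3^7* 11^1*17^1*71^1*101^1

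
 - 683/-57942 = 683/57942 = 0.01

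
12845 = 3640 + 9205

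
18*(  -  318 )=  - 5724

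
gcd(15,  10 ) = 5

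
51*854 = 43554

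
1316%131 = 6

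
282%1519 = 282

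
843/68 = 843/68 = 12.40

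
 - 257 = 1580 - 1837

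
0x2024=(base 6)102032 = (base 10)8228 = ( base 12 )4918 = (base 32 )814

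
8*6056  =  48448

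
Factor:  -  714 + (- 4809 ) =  - 3^1  *  7^1* 263^1=   - 5523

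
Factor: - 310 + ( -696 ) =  - 2^1 *503^1=-1006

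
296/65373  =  296/65373=0.00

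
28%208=28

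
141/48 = 47/16 = 2.94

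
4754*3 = 14262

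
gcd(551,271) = 1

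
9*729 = 6561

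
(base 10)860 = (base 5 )11420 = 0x35C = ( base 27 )14n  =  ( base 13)512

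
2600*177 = 460200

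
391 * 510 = 199410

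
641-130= 511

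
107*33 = 3531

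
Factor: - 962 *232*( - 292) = 2^6*13^1*29^1*37^1*73^1 = 65169728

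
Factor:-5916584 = -2^3*383^1*1931^1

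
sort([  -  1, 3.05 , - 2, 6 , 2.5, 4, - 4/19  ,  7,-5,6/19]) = [-5, - 2 , - 1,-4/19,6/19, 2.5, 3.05, 4, 6,7] 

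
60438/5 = 60438/5 = 12087.60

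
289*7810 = 2257090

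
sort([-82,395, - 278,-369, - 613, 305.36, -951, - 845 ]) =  [ - 951,-845, - 613,-369, - 278,-82 , 305.36, 395] 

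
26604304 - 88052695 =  - 61448391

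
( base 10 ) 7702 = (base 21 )H9G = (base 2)1111000010110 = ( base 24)D8M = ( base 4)1320112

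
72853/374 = 194+ 27/34 = 194.79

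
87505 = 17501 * 5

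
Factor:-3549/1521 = -3^ (  -  1 )*7^1 = - 7/3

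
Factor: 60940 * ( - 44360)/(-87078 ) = 2^4*3^( - 1)*5^2 *11^1*23^ ( - 1)*277^1*631^(-1)*1109^1  =  1351649200/43539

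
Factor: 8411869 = 8411869^1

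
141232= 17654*8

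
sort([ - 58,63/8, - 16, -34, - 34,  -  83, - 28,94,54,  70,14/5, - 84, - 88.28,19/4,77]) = [ - 88.28, - 84, - 83, - 58, - 34, - 34 , - 28 , - 16 , 14/5, 19/4, 63/8 , 54, 70, 77,94 ]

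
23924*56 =1339744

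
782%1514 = 782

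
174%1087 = 174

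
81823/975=83+898/975  =  83.92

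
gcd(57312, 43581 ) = 597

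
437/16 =27+5/16 = 27.31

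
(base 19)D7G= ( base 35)3xc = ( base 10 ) 4842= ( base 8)11352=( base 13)2286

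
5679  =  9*631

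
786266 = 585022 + 201244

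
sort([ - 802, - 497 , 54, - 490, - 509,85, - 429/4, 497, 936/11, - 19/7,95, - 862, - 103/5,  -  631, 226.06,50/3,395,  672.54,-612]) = [ - 862 ,-802,  -  631,-612, - 509, - 497, - 490, - 429/4,-103/5, - 19/7, 50/3, 54,85, 936/11, 95,226.06,395, 497,672.54 ] 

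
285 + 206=491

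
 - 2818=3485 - 6303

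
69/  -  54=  - 2 +13/18  =  - 1.28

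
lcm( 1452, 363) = 1452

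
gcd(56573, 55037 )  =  1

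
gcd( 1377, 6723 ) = 81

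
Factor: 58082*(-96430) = -5600847260 = -  2^2*5^1*113^1*257^1*9643^1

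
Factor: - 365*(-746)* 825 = 224639250 = 2^1*3^1* 5^3*11^1*73^1*373^1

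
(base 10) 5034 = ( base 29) 5sh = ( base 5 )130114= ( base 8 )11652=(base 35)43T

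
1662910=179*9290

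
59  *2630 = 155170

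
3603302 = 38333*94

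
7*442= 3094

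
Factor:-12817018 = - 2^1 *359^1*17851^1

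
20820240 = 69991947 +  - 49171707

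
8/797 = 8/797= 0.01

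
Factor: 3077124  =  2^2 * 3^1*23^1 * 11149^1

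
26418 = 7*3774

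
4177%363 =184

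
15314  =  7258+8056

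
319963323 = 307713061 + 12250262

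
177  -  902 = -725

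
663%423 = 240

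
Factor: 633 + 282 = 915 =3^1 * 5^1*61^1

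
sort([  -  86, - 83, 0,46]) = [ -86, - 83, 0, 46]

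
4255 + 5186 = 9441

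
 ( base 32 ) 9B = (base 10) 299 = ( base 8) 453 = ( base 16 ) 12b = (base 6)1215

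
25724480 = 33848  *760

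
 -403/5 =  - 81 + 2/5 = - 80.60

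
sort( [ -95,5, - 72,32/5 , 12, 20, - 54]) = [- 95, - 72, - 54, 5,32/5,12,20]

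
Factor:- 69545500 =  - 2^2*5^3*139091^1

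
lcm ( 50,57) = 2850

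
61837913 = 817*75689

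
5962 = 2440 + 3522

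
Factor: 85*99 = 3^2*5^1*11^1*17^1 =8415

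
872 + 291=1163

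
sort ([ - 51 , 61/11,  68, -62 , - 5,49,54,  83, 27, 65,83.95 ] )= [  -  62, - 51, - 5,  61/11,27, 49, 54, 65 , 68,83,83.95 ] 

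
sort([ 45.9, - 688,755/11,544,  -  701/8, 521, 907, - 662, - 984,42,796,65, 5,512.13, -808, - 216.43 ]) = [-984, - 808,-688, - 662, - 216.43, - 701/8, 5, 42, 45.9, 65,755/11,512.13, 521,  544,  796,907 ] 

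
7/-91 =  - 1 + 12/13  =  - 0.08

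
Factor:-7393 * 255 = - 3^1*5^1*17^1 * 7393^1=- 1885215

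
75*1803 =135225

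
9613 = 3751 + 5862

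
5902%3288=2614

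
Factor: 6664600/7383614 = 3332300/3691807 = 2^2*5^2*7^( - 2)*47^1*59^( - 1 ) * 709^1*1277^( - 1)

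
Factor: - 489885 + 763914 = 274029 = 3^1*7^1*13049^1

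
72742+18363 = 91105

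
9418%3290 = 2838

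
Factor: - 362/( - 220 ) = 2^(  -  1) * 5^ ( - 1 )*11^(-1) *181^1 = 181/110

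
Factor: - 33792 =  - 2^10*3^1*11^1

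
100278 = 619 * 162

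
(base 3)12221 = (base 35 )4k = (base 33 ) 4S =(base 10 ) 160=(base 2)10100000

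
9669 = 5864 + 3805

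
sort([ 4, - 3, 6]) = [ - 3,  4, 6]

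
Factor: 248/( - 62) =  - 4= - 2^2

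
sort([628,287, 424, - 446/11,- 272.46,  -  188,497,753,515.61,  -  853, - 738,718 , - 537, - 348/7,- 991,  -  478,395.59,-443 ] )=[  -  991, - 853, -738, - 537, - 478,-443, - 272.46, - 188  ,-348/7, - 446/11,287,395.59, 424, 497, 515.61,628 , 718, 753]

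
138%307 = 138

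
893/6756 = 893/6756 = 0.13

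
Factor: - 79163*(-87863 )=6955498669 = 7^1 * 41^1*43^1*263^1 * 2143^1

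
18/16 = 1 + 1/8  =  1.12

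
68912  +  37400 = 106312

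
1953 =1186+767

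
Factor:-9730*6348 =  - 2^3*3^1*5^1*7^1*23^2*139^1 = - 61766040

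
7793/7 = 1113+2/7 = 1113.29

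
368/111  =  3 + 35/111= 3.32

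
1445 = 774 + 671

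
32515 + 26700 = 59215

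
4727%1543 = 98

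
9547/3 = 3182+1/3 = 3182.33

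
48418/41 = 1180 + 38/41  =  1180.93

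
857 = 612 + 245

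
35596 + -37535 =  - 1939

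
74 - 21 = 53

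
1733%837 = 59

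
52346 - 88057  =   - 35711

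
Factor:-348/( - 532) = 87/133 = 3^1*7^ ( - 1) * 19^(  -  1)*29^1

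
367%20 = 7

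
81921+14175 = 96096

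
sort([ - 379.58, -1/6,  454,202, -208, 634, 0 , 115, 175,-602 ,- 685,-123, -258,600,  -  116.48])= [ - 685, - 602, - 379.58, - 258, - 208, - 123,-116.48, - 1/6,0, 115, 175, 202, 454, 600, 634 ]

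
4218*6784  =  28614912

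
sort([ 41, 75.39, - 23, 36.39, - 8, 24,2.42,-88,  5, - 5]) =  [ - 88, - 23,- 8,-5,2.42, 5,24, 36.39 , 41,75.39]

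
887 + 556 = 1443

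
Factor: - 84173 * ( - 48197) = 41^1*2053^1 * 48197^1 = 4056886081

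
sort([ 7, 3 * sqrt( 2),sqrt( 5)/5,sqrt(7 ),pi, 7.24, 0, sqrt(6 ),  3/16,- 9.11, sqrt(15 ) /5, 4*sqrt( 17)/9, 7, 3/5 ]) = [ - 9.11, 0, 3/16,sqrt (5) /5,3/5, sqrt( 15 ) /5, 4*sqrt(17 ) /9, sqrt( 6 ), sqrt( 7 ),  pi, 3*sqrt ( 2 ), 7,7,7.24] 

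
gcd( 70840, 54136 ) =8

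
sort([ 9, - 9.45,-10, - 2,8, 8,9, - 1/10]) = [ - 10, - 9.45, - 2, - 1/10, 8, 8, 9,9 ]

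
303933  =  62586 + 241347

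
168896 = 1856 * 91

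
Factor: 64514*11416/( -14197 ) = - 736491824/14197 = -  2^4*1427^1*14197^ ( - 1)*32257^1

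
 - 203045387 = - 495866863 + 292821476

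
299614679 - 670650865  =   - 371036186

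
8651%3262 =2127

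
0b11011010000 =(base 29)224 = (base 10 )1744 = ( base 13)A42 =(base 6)12024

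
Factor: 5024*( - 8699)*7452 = - 2^7*3^4*23^1*157^1*8699^1 = - 325680538752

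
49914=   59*846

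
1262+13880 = 15142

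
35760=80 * 447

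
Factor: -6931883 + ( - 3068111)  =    -  9999994 = -2^1*43^1*116279^1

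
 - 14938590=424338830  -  439277420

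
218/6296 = 109/3148 = 0.03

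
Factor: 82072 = 2^3*10259^1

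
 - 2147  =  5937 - 8084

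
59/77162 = 59/77162  =  0.00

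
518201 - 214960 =303241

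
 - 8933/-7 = 1276+1/7 = 1276.14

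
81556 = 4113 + 77443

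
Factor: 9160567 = 13^1 * 199^1 * 3541^1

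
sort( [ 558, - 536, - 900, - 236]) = [ - 900,- 536,-236, 558] 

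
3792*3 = 11376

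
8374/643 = 13 + 15/643 = 13.02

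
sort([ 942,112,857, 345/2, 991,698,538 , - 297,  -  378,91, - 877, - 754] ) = [ - 877,  -  754,  -  378  , - 297, 91, 112,345/2,538, 698,857,  942, 991] 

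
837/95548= 837/95548 = 0.01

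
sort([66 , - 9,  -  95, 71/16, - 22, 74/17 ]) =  [  -  95, - 22, - 9, 74/17 , 71/16, 66]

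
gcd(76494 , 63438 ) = 6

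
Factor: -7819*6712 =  - 52481128 = - 2^3*7^1*839^1 * 1117^1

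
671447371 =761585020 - 90137649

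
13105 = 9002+4103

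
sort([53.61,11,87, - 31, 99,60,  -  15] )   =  [ - 31, - 15,11, 53.61,60,87,  99 ]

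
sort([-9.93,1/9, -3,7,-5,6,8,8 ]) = [  -  9.93 ,-5 ,-3,1/9, 6,7,8,8]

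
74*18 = 1332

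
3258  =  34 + 3224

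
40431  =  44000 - 3569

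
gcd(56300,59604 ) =4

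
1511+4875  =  6386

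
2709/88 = 2709/88 = 30.78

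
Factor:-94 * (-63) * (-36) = -213192 = -2^3*3^4 * 7^1 * 47^1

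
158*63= 9954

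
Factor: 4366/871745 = 2^1*5^( - 1)*7^(  -  1)*37^1*59^1*24907^(  -  1)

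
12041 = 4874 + 7167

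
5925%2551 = 823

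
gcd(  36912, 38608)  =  16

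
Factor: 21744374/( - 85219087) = - 2^1 *29^1 * 374903^1 *85219087^( - 1) 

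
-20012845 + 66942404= 46929559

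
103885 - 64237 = 39648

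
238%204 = 34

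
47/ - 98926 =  - 47/98926 = -  0.00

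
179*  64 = 11456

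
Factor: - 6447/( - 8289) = 3^(-2)*7^1 = 7/9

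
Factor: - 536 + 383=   -  153  =  -3^2*17^1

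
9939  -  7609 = 2330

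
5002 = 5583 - 581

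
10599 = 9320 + 1279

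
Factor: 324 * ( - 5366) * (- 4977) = 8652932568 = 2^3*3^6*7^1*79^1 * 2683^1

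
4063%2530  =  1533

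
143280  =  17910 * 8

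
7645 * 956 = 7308620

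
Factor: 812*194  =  2^3*7^1*29^1*97^1=157528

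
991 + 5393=6384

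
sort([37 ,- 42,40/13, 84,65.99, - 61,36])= [  -  61, - 42 , 40/13,36,37, 65.99,84]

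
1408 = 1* 1408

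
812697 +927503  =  1740200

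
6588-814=5774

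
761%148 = 21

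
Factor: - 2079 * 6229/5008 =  - 12950091/5008  =  - 2^ ( - 4 )*3^3*7^1*11^1*313^( - 1)*6229^1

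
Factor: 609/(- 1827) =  - 3^( - 1 ) = -1/3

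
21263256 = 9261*2296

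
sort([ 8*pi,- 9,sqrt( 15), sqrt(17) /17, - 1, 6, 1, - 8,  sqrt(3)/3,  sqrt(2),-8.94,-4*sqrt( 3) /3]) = [- 9,-8.94,-8, - 4 * sqrt( 3) /3, - 1,  sqrt ( 17) /17, sqrt(3)/3, 1, sqrt(2),sqrt(15), 6, 8*pi]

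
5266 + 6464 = 11730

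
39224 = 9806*4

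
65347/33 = 65347/33 = 1980.21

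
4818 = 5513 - 695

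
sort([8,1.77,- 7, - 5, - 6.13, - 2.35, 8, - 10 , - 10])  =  [ - 10 , - 10, - 7  , - 6.13, - 5 , - 2.35, 1.77, 8, 8]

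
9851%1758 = 1061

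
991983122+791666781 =1783649903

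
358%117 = 7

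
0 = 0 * 866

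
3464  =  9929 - 6465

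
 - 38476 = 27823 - 66299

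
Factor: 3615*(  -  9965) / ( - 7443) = 3^( - 1)*5^2*241^1*827^ ( - 1 )*1993^1= 12007825/2481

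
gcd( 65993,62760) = 1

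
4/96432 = 1/24108 = 0.00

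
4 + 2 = 6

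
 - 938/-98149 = 938/98149 =0.01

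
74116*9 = 667044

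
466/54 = 8+17/27 = 8.63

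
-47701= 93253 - 140954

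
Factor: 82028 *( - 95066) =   -  7798073848 = - 2^3*20507^1 * 47533^1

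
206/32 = 6 + 7/16 = 6.44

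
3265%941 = 442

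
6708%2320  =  2068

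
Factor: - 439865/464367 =-3^ (-1 )*5^1* 87973^1*154789^( - 1) 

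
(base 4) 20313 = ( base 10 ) 567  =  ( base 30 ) IR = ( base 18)1d9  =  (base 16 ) 237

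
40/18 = 20/9= 2.22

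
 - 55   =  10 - 65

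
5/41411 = 5/41411 =0.00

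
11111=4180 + 6931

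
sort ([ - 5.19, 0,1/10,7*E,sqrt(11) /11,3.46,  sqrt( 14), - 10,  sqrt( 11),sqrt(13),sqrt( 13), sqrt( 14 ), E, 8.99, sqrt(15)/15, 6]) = [ -10,  -  5.19, 0, 1/10,sqrt( 15 )/15, sqrt( 11)/11, E , sqrt (11), 3.46,sqrt(13),  sqrt( 13 ),sqrt(14),sqrt (14),  6,8.99, 7*E]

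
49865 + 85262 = 135127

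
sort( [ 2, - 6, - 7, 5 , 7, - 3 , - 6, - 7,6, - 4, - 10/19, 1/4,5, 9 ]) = [  -  7, - 7,-6, - 6, - 4,  -  3,  -  10/19,1/4, 2,5,5,6, 7,  9]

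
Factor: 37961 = 7^1*11^1*17^1*29^1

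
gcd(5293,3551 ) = 67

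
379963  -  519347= - 139384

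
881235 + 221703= 1102938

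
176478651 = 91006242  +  85472409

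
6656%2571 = 1514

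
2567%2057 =510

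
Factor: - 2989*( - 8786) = 26261354  =  2^1 * 7^2*23^1*61^1*191^1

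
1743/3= 581=581.00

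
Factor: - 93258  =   - 2^1*3^3*11^1*157^1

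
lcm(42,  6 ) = 42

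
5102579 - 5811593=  - 709014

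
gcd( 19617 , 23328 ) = 3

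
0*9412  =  0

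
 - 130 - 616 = - 746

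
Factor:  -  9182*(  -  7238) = 66459316 = 2^2*7^1*11^1*47^1*4591^1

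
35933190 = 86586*415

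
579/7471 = 579/7471 = 0.08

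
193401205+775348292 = 968749497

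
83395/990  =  16679/198=84.24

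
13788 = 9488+4300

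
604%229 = 146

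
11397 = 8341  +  3056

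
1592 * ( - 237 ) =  - 377304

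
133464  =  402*332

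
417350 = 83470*5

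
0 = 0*680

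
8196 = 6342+1854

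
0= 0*44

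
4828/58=2414/29 = 83.24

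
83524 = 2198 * 38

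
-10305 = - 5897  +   - 4408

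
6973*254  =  1771142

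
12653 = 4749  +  7904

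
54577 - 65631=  - 11054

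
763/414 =763/414 = 1.84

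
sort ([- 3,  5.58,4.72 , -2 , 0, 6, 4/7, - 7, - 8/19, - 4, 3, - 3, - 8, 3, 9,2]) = [ - 8, - 7,-4 ,  -  3 , - 3, - 2, - 8/19, 0 , 4/7,2, 3,3, 4.72, 5.58 , 6, 9] 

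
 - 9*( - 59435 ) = 534915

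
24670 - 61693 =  - 37023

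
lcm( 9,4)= 36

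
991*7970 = 7898270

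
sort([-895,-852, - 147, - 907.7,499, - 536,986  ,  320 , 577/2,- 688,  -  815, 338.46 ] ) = [ - 907.7, - 895, - 852,-815, -688 , - 536,- 147,  577/2,320,338.46 , 499,986 ] 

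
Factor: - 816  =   - 2^4*3^1*17^1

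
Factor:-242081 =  - 7^1*34583^1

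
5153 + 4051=9204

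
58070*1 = 58070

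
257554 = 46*5599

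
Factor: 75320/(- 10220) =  - 2^1*73^( - 1 )*269^1  =  - 538/73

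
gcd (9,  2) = 1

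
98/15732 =49/7866  =  0.01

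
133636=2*66818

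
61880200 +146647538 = 208527738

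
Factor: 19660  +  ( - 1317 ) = 18343 = 13^1*17^1*83^1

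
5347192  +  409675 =5756867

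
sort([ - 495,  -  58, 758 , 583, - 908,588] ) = [ - 908, - 495, - 58, 583, 588, 758]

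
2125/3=2125/3 = 708.33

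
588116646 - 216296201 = 371820445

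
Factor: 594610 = 2^1*5^1*97^1*613^1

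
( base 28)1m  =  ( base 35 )1f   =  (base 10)50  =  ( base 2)110010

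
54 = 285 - 231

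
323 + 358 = 681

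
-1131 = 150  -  1281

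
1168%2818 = 1168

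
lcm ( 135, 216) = 1080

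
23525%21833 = 1692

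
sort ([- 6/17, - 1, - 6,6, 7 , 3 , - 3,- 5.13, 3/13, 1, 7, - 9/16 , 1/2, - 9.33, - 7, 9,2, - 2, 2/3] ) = [-9.33, - 7, - 6,-5.13, - 3, - 2,-1,- 9/16, - 6/17,3/13, 1/2,  2/3,1,2, 3 , 6, 7, 7,9 ]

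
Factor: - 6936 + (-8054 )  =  -2^1*5^1*1499^1 = -14990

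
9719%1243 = 1018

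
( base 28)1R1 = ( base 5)22131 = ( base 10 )1541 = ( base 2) 11000000101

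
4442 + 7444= 11886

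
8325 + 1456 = 9781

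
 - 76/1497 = - 76/1497 = - 0.05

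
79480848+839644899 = 919125747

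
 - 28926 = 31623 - 60549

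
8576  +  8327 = 16903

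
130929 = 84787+46142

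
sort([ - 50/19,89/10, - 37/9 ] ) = [ - 37/9, - 50/19, 89/10] 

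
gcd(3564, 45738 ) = 594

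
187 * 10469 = 1957703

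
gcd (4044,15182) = 2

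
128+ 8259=8387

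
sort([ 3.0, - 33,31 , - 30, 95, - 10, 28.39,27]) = [ - 33, - 30,-10,3.0,27,28.39,31 , 95]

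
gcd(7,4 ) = 1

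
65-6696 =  - 6631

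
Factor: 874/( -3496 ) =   -  2^( - 2) = - 1/4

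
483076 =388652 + 94424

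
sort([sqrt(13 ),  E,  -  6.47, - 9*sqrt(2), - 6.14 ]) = [ - 9 * sqrt( 2), - 6.47,  -  6.14, E, sqrt(  13) ] 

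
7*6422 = 44954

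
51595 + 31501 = 83096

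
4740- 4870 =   -  130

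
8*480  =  3840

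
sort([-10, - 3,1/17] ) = [ - 10, - 3, 1/17] 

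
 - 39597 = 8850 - 48447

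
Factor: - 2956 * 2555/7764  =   - 1888145/1941 = - 3^( - 1)*5^1 *7^1*73^1*647^( - 1 )* 739^1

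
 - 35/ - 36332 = 35/36332= 0.00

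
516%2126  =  516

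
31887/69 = 10629/23 = 462.13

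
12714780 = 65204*195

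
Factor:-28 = -2^2*7^1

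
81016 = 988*82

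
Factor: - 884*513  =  -2^2*3^3*13^1*17^1*19^1  =  -453492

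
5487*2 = 10974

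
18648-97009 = -78361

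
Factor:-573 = - 3^1*191^1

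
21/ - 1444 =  - 21/1444=-0.01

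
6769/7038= 6769/7038 = 0.96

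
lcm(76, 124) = 2356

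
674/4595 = 674/4595 =0.15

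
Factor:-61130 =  - 2^1*5^1*6113^1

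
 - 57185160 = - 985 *58056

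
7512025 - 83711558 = -76199533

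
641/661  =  641/661= 0.97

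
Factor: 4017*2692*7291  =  2^2*3^1*13^1*23^1*103^1 * 317^1*673^1 = 78843153324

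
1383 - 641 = 742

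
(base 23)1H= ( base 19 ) 22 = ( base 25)1F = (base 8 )50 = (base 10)40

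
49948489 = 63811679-13863190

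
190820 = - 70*( - 2726 )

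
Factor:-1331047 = -31^1*42937^1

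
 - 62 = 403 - 465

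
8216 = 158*52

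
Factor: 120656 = 2^4 * 7541^1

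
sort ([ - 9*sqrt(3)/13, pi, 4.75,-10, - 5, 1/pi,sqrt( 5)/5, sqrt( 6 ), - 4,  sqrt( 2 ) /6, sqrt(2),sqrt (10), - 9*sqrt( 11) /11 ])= [ - 10, - 5, - 4 , - 9*sqrt( 11 ) /11, - 9 * sqrt(3)/13, sqrt(2) /6 , 1/pi, sqrt(5)/5, sqrt(2),sqrt( 6), pi,sqrt(10), 4.75]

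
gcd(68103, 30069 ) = 9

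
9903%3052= 747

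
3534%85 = 49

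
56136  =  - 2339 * ( - 24)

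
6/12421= 6/12421 = 0.00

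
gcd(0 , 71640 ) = 71640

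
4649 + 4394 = 9043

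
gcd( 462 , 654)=6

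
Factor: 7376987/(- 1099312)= -2^ ( - 4 )*127^(-1 )*541^(- 1) * 1123^1*6569^1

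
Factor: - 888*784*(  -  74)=51518208 = 2^8*3^1*7^2*37^2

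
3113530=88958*35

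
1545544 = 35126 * 44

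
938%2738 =938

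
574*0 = 0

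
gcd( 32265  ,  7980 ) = 15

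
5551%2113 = 1325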